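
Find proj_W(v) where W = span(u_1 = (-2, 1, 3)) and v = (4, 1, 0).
proj_W(v) = (1, -1/2, -3/2)

Set up U = [u_1 | ... | u_1] ∈ R^(3×1). The projector onto W = col(U) is P = U (U^T U)^(-1) U^T.
Compute U^T U =
  [14],
and U^T v = (-7).
Solve U^T U · c = U^T v for the coefficients: c = (-1/2). The projection is proj_W(v) = U c.
Check: (v - proj_W(v)) · u_1 = 0  (should be 0).
Result: proj_W(v) = (1, -1/2, -3/2).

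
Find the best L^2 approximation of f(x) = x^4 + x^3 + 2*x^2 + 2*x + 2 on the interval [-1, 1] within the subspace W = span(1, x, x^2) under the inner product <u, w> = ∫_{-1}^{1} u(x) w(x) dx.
g(x) = 20*x^2/7 + 13*x/5 + 67/35

The best approximation g ∈ W is the orthogonal projection of f onto W. Writing g = a_0 + a_1 x + a_2 x^2, the coefficients solve the normal equations G · a = b where
  G_{ij} = <φ_i, φ_j> and b_i = <f, φ_i>, with φ_0 = 1, φ_1 = x, φ_2 = x^2.
G =
  [2, 0, 2/3]
  [0, 2/3, 0]
  [2/3, 0, 2/5],
b = (86/15, 26/15, 254/105).
Solving gives a_0 = 67/35, a_1 = 13/5, a_2 = 20/7, so
  g(x) = 20*x^2/7 + 13*x/5 + 67/35.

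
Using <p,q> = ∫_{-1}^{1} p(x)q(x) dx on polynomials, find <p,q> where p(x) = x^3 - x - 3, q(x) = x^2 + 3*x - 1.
<p,q> = 16/5

Expand the product: p(x)·q(x) = x^5 + 3*x^4 - 2*x^3 - 6*x^2 - 8*x + 3.
∫_{-1}^{1} of each monomial x^k gives [2/(k+1) if k even, 0 if k odd]. Integrating term-by-term (or equivalently evaluating the antiderivative F(x) = x^6/6 + 3*x^5/5 - x^4/2 - 2*x^3 - 4*x^2 + 3*x at the endpoints):
  F(1) − F(−1) = -41/15 − (-89/15) = 16/5.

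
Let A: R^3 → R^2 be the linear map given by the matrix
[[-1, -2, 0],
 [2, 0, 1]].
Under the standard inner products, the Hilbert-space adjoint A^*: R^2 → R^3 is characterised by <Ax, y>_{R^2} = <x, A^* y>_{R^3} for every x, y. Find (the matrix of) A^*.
A^* = A^T =
[[-1, 2],
 [-2, 0],
 [0, 1]]

For real matrices with standard dot products, the defining identity <Ax, y> = <x, A^* y> gives (Ax)^T y = x^T (A^*) y, i.e. x^T A^T y = x^T (A^*) y. Since this holds for all x, y, we must have A^* = A^T. Therefore
A^* =
[[-1, 2],
 [-2, 0],
 [0, 1]].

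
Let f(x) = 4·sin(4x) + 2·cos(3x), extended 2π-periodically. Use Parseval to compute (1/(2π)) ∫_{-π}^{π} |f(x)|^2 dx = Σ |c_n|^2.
Σ |c_n|^2 = 10

Expand |f|^2 and use orthogonality of {sin(nx), cos(mx)} on [-π, π]:
  ∫_{-π}^{π} sin(nx)^2 dx = π, ∫ cos(mx)^2 dx = π, and cross terms integrate to 0.
So ∫_{-π}^{π} f(x)^2 dx = 4^2 · π + 2^2 · π = (16 + 4)π.
Divide by 2π: (16 + 4)/2 = 10.
By Parseval, this equals Σ |c_n|^2.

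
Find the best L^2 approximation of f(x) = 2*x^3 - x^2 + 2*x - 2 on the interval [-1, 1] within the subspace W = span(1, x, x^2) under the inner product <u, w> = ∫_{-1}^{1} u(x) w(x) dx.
g(x) = -x^2 + 16*x/5 - 2

The best approximation g ∈ W is the orthogonal projection of f onto W. Writing g = a_0 + a_1 x + a_2 x^2, the coefficients solve the normal equations G · a = b where
  G_{ij} = <φ_i, φ_j> and b_i = <f, φ_i>, with φ_0 = 1, φ_1 = x, φ_2 = x^2.
G =
  [2, 0, 2/3]
  [0, 2/3, 0]
  [2/3, 0, 2/5],
b = (-14/3, 32/15, -26/15).
Solving gives a_0 = -2, a_1 = 16/5, a_2 = -1, so
  g(x) = -x^2 + 16*x/5 - 2.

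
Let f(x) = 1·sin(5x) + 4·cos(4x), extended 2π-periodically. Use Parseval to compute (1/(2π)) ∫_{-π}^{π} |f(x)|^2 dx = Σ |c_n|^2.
Σ |c_n|^2 = 17/2

Expand |f|^2 and use orthogonality of {sin(nx), cos(mx)} on [-π, π]:
  ∫_{-π}^{π} sin(nx)^2 dx = π, ∫ cos(mx)^2 dx = π, and cross terms integrate to 0.
So ∫_{-π}^{π} f(x)^2 dx = 1^2 · π + 4^2 · π = (1 + 16)π.
Divide by 2π: (1 + 16)/2 = 17/2.
By Parseval, this equals Σ |c_n|^2.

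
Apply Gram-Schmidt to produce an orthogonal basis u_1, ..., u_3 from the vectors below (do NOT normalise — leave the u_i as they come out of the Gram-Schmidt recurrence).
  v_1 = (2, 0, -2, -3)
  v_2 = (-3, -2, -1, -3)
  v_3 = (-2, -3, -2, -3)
Orthogonal basis:
  u_1 = (2, 0, -2, -3)
  u_2 = (-61/17, -2, -7/17, -36/17)
  u_3 = (1/3, -203/183, -101/183, 36/61)

Apply the Gram-Schmidt recurrence
  u_1 = v_1
  u_i = v_i − Σ_{j<i} ((v_i · u_j) / (u_j · u_j)) · u_j.

Step by step this gives:
  u_1 = (2, 0, -2, -3)
  u_2 = (-61/17, -2, -7/17, -36/17)
  u_3 = (1/3, -203/183, -101/183, 36/61)

Orthogonality check:
  u_2 · u_1 = 0 (should be 0)
  u_3 · u_1 = 0 (should be 0)
  u_3 · u_2 = 0 (should be 0)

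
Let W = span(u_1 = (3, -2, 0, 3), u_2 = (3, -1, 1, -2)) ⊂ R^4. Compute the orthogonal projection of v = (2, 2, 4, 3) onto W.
proj_W(v) = (432/305, -299/305, -11/305, 487/305)

Set up U = [u_1 | ... | u_2] ∈ R^(4×2). The projector onto W = col(U) is P = U (U^T U)^(-1) U^T.
Compute U^T U =
  [22, 5]
  [5, 15],
and U^T v = (11, 2).
Solve U^T U · c = U^T v for the coefficients: c = (31/61, -11/305). The projection is proj_W(v) = U c.
Check: (v - proj_W(v)) · u_1 = 0  (should be 0).
Check: (v - proj_W(v)) · u_2 = 0  (should be 0).
Result: proj_W(v) = (432/305, -299/305, -11/305, 487/305).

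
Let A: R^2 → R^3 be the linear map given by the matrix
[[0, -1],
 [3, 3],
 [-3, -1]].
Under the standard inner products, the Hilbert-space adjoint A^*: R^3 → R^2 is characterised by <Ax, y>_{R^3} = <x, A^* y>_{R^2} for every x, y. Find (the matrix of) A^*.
A^* = A^T =
[[0, 3, -3],
 [-1, 3, -1]]

For real matrices with standard dot products, the defining identity <Ax, y> = <x, A^* y> gives (Ax)^T y = x^T (A^*) y, i.e. x^T A^T y = x^T (A^*) y. Since this holds for all x, y, we must have A^* = A^T. Therefore
A^* =
[[0, 3, -3],
 [-1, 3, -1]].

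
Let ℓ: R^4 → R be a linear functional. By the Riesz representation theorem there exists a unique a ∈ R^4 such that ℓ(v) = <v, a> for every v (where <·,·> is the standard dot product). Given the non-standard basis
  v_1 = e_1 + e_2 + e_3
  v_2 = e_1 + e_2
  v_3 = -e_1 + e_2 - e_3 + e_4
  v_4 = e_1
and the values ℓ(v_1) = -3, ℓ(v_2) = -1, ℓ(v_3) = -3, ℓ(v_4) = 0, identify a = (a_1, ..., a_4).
a = (0, -1, -2, -4)

Write a = (a_1, ..., a_4) in the standard basis. For each basis vector v_i, ℓ(v_i) = <v_i, a> is a linear equation in the a_j's. Collect the n equations into a matrix system V a = ℓ, where row i of V is v_i (expressed in the standard basis). Since V is invertible (lower-triangular with 1s on the diagonal, up to permutation), solve by back-substitution:
  V =
[[1, 1, 1, 0],
 [1, 1, 0, 0],
 [-1, 1, -1, 1],
 [1, 0, 0, 0]]
  V a = (-3, -1, -3, 0)
Solving gives a = (0, -1, -2, -4).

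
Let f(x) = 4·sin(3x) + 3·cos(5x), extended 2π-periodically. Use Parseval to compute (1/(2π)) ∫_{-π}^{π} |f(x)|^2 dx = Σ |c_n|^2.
Σ |c_n|^2 = 25/2

Expand |f|^2 and use orthogonality of {sin(nx), cos(mx)} on [-π, π]:
  ∫_{-π}^{π} sin(nx)^2 dx = π, ∫ cos(mx)^2 dx = π, and cross terms integrate to 0.
So ∫_{-π}^{π} f(x)^2 dx = 4^2 · π + 3^2 · π = (16 + 9)π.
Divide by 2π: (16 + 9)/2 = 25/2.
By Parseval, this equals Σ |c_n|^2.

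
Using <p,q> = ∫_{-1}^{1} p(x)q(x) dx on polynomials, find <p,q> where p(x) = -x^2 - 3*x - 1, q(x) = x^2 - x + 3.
<p,q> = -106/15

Expand the product: p(x)·q(x) = -x^4 - 2*x^3 - x^2 - 8*x - 3.
∫_{-1}^{1} of each monomial x^k gives [2/(k+1) if k even, 0 if k odd]. Integrating term-by-term (or equivalently evaluating the antiderivative F(x) = -x^5/5 - x^4/2 - x^3/3 - 4*x^2 - 3*x at the endpoints):
  F(1) − F(−1) = -241/30 − (-29/30) = -106/15.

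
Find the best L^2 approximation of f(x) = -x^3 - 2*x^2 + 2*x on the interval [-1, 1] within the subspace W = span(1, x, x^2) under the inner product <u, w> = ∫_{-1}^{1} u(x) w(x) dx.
g(x) = -2*x^2 + 7*x/5

The best approximation g ∈ W is the orthogonal projection of f onto W. Writing g = a_0 + a_1 x + a_2 x^2, the coefficients solve the normal equations G · a = b where
  G_{ij} = <φ_i, φ_j> and b_i = <f, φ_i>, with φ_0 = 1, φ_1 = x, φ_2 = x^2.
G =
  [2, 0, 2/3]
  [0, 2/3, 0]
  [2/3, 0, 2/5],
b = (-4/3, 14/15, -4/5).
Solving gives a_0 = 0, a_1 = 7/5, a_2 = -2, so
  g(x) = -2*x^2 + 7*x/5.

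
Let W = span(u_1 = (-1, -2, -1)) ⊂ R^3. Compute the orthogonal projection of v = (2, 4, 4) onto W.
proj_W(v) = (7/3, 14/3, 7/3)

Set up U = [u_1 | ... | u_1] ∈ R^(3×1). The projector onto W = col(U) is P = U (U^T U)^(-1) U^T.
Compute U^T U =
  [6],
and U^T v = (-14).
Solve U^T U · c = U^T v for the coefficients: c = (-7/3). The projection is proj_W(v) = U c.
Check: (v - proj_W(v)) · u_1 = 0  (should be 0).
Result: proj_W(v) = (7/3, 14/3, 7/3).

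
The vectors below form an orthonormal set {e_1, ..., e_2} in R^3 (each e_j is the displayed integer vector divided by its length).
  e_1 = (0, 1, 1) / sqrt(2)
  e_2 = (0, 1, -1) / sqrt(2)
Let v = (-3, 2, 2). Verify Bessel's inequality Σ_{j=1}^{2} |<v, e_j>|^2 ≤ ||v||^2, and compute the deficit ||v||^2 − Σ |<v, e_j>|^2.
Σ |<v, e_j>|^2 = 8; ||v||^2 = 17; deficit = 9

Write each e_j = u_j / sqrt(<u_j, u_j>) where u_j is the displayed integer vector. Then <v, e_j> = <v, u_j> / sqrt(<u_j, u_j>), so |<v, e_j>|^2 = <v, u_j>^2 / <u_j, u_j>.
Coefficients: <v, e_1> = 4/sqrt(2), <v, e_2> = 0/sqrt(2).
Square and sum: Σ |<v, e_j>|^2 = 8.
Compute ||v||^2 = v·v = 17.
Deficit = 17 − 8 = 9 ≥ 0, confirming Bessel's inequality. (The deficit equals ||v − Σ <v,e_j> e_j||^2, the squared distance from v to span{e_j}.)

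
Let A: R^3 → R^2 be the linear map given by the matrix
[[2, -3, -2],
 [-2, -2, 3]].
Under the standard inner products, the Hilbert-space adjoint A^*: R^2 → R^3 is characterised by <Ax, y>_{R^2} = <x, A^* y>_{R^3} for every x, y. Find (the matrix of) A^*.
A^* = A^T =
[[2, -2],
 [-3, -2],
 [-2, 3]]

For real matrices with standard dot products, the defining identity <Ax, y> = <x, A^* y> gives (Ax)^T y = x^T (A^*) y, i.e. x^T A^T y = x^T (A^*) y. Since this holds for all x, y, we must have A^* = A^T. Therefore
A^* =
[[2, -2],
 [-3, -2],
 [-2, 3]].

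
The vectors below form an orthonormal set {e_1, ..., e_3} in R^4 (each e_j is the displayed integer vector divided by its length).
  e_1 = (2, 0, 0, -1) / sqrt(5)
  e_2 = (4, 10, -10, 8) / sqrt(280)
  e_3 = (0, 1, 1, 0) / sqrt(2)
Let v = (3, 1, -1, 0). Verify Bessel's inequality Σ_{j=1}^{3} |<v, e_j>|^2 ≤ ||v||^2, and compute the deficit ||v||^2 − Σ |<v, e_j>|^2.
Σ |<v, e_j>|^2 = 76/7; ||v||^2 = 11; deficit = 1/7

Write each e_j = u_j / sqrt(<u_j, u_j>) where u_j is the displayed integer vector. Then <v, e_j> = <v, u_j> / sqrt(<u_j, u_j>), so |<v, e_j>|^2 = <v, u_j>^2 / <u_j, u_j>.
Coefficients: <v, e_1> = 6/sqrt(5), <v, e_2> = 32/sqrt(280), <v, e_3> = 0/sqrt(2).
Square and sum: Σ |<v, e_j>|^2 = 76/7.
Compute ||v||^2 = v·v = 11.
Deficit = 11 − 76/7 = 1/7 ≥ 0, confirming Bessel's inequality. (The deficit equals ||v − Σ <v,e_j> e_j||^2, the squared distance from v to span{e_j}.)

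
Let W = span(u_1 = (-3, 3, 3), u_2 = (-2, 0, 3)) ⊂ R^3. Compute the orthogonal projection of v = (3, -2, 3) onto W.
proj_W(v) = (3/14, -41/14, 8/7)

Set up U = [u_1 | ... | u_2] ∈ R^(3×2). The projector onto W = col(U) is P = U (U^T U)^(-1) U^T.
Compute U^T U =
  [27, 15]
  [15, 13],
and U^T v = (-6, 3).
Solve U^T U · c = U^T v for the coefficients: c = (-41/42, 19/14). The projection is proj_W(v) = U c.
Check: (v - proj_W(v)) · u_1 = 0  (should be 0).
Check: (v - proj_W(v)) · u_2 = 0  (should be 0).
Result: proj_W(v) = (3/14, -41/14, 8/7).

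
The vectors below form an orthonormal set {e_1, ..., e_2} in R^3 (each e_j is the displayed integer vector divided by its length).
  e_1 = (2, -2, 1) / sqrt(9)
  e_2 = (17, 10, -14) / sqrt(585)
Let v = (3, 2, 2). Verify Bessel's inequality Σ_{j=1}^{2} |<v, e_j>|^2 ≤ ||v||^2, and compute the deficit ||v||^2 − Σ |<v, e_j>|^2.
Σ |<v, e_j>|^2 = 321/65; ||v||^2 = 17; deficit = 784/65

Write each e_j = u_j / sqrt(<u_j, u_j>) where u_j is the displayed integer vector. Then <v, e_j> = <v, u_j> / sqrt(<u_j, u_j>), so |<v, e_j>|^2 = <v, u_j>^2 / <u_j, u_j>.
Coefficients: <v, e_1> = 4/sqrt(9), <v, e_2> = 43/sqrt(585).
Square and sum: Σ |<v, e_j>|^2 = 321/65.
Compute ||v||^2 = v·v = 17.
Deficit = 17 − 321/65 = 784/65 ≥ 0, confirming Bessel's inequality. (The deficit equals ||v − Σ <v,e_j> e_j||^2, the squared distance from v to span{e_j}.)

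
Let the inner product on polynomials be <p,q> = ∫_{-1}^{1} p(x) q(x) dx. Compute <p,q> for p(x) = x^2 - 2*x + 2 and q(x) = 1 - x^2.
<p,q> = 44/15

Expand the product: p(x)·q(x) = -x^4 + 2*x^3 - x^2 - 2*x + 2.
∫_{-1}^{1} of each monomial x^k gives [2/(k+1) if k even, 0 if k odd]. Integrating term-by-term (or equivalently evaluating the antiderivative F(x) = -x^5/5 + x^4/2 - x^3/3 - x^2 + 2*x at the endpoints):
  F(1) − F(−1) = 29/30 − (-59/30) = 44/15.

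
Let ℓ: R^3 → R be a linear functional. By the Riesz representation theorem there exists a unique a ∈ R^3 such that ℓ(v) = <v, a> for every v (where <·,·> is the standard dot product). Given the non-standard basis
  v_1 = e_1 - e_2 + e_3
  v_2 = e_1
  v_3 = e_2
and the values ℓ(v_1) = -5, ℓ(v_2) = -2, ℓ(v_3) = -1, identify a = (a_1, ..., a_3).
a = (-2, -1, -4)

Write a = (a_1, ..., a_3) in the standard basis. For each basis vector v_i, ℓ(v_i) = <v_i, a> is a linear equation in the a_j's. Collect the n equations into a matrix system V a = ℓ, where row i of V is v_i (expressed in the standard basis). Since V is invertible (lower-triangular with 1s on the diagonal, up to permutation), solve by back-substitution:
  V =
[[1, -1, 1],
 [1, 0, 0],
 [0, 1, 0]]
  V a = (-5, -2, -1)
Solving gives a = (-2, -1, -4).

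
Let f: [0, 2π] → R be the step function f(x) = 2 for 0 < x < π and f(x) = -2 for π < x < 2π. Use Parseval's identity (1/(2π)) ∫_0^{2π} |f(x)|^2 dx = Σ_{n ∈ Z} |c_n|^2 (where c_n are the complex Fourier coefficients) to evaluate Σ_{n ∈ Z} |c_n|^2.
Σ |c_n|^2 = 4

Parseval equates the L^2 energy of f (normalised by 1/(2π)) with the ℓ^2 sum of its Fourier coefficients: (1/(2π)) ∫_0^{2π} |f|^2 = Σ |c_n|^2.
Compute the left side: (1/(2π)) [∫_0^π 2^2 dx + ∫_π^{2π} (-2)^2 dx] = (1/(2π)) · (4π + 4π) = (4 + 4)/2 = 4.
So Σ_{n ∈ Z} |c_n|^2 = 4.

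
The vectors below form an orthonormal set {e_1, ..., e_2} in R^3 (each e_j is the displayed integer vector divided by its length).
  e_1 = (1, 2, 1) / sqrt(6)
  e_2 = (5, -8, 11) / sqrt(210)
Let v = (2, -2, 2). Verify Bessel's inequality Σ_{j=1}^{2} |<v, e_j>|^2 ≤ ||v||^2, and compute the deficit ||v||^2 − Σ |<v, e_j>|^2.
Σ |<v, e_j>|^2 = 384/35; ||v||^2 = 12; deficit = 36/35

Write each e_j = u_j / sqrt(<u_j, u_j>) where u_j is the displayed integer vector. Then <v, e_j> = <v, u_j> / sqrt(<u_j, u_j>), so |<v, e_j>|^2 = <v, u_j>^2 / <u_j, u_j>.
Coefficients: <v, e_1> = 0/sqrt(6), <v, e_2> = 48/sqrt(210).
Square and sum: Σ |<v, e_j>|^2 = 384/35.
Compute ||v||^2 = v·v = 12.
Deficit = 12 − 384/35 = 36/35 ≥ 0, confirming Bessel's inequality. (The deficit equals ||v − Σ <v,e_j> e_j||^2, the squared distance from v to span{e_j}.)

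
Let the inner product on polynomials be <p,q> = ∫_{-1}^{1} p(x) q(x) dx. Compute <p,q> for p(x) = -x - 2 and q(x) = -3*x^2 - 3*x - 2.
<p,q> = 14

Expand the product: p(x)·q(x) = 3*x^3 + 9*x^2 + 8*x + 4.
∫_{-1}^{1} of each monomial x^k gives [2/(k+1) if k even, 0 if k odd]. Integrating term-by-term (or equivalently evaluating the antiderivative F(x) = 3*x^4/4 + 3*x^3 + 4*x^2 + 4*x at the endpoints):
  F(1) − F(−1) = 47/4 − (-9/4) = 14.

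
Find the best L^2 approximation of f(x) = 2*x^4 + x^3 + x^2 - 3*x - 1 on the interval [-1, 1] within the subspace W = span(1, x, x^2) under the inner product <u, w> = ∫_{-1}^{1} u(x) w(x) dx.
g(x) = 19*x^2/7 - 12*x/5 - 41/35

The best approximation g ∈ W is the orthogonal projection of f onto W. Writing g = a_0 + a_1 x + a_2 x^2, the coefficients solve the normal equations G · a = b where
  G_{ij} = <φ_i, φ_j> and b_i = <f, φ_i>, with φ_0 = 1, φ_1 = x, φ_2 = x^2.
G =
  [2, 0, 2/3]
  [0, 2/3, 0]
  [2/3, 0, 2/5],
b = (-8/15, -8/5, 32/105).
Solving gives a_0 = -41/35, a_1 = -12/5, a_2 = 19/7, so
  g(x) = 19*x^2/7 - 12*x/5 - 41/35.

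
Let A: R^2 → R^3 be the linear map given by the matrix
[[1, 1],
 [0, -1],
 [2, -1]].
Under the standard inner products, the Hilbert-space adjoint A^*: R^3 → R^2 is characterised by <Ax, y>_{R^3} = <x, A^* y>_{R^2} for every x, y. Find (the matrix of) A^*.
A^* = A^T =
[[1, 0, 2],
 [1, -1, -1]]

For real matrices with standard dot products, the defining identity <Ax, y> = <x, A^* y> gives (Ax)^T y = x^T (A^*) y, i.e. x^T A^T y = x^T (A^*) y. Since this holds for all x, y, we must have A^* = A^T. Therefore
A^* =
[[1, 0, 2],
 [1, -1, -1]].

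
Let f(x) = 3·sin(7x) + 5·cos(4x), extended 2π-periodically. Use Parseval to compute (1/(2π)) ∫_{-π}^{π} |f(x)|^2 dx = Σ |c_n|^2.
Σ |c_n|^2 = 17

Expand |f|^2 and use orthogonality of {sin(nx), cos(mx)} on [-π, π]:
  ∫_{-π}^{π} sin(nx)^2 dx = π, ∫ cos(mx)^2 dx = π, and cross terms integrate to 0.
So ∫_{-π}^{π} f(x)^2 dx = 3^2 · π + 5^2 · π = (9 + 25)π.
Divide by 2π: (9 + 25)/2 = 17.
By Parseval, this equals Σ |c_n|^2.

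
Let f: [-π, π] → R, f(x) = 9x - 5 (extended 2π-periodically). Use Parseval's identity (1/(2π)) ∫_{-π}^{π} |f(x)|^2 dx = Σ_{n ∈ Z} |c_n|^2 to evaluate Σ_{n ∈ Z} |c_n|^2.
Σ |c_n|^2 = 27π^2 + 25

Expand and integrate term by term over [-π, π]:
  ∫ (9x)^2 dx = 81·(2π^3/3); ∫ 2·9·(-5)·x dx = 0 (odd integrand); ∫ (-5)^2 dx = 25·2π.
So (1/(2π)) ∫_{-π}^{π} (9x - 5)^2 dx = 81π^2/3 + 25 = 27π^2 + 25.
Parseval ⇒ Σ |c_n|^2 = 27π^2 + 25.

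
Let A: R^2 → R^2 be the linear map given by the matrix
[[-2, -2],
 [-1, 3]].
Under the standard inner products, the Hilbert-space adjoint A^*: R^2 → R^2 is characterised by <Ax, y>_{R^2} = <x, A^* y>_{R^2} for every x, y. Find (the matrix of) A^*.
A^* = A^T =
[[-2, -1],
 [-2, 3]]

For real matrices with standard dot products, the defining identity <Ax, y> = <x, A^* y> gives (Ax)^T y = x^T (A^*) y, i.e. x^T A^T y = x^T (A^*) y. Since this holds for all x, y, we must have A^* = A^T. Therefore
A^* =
[[-2, -1],
 [-2, 3]].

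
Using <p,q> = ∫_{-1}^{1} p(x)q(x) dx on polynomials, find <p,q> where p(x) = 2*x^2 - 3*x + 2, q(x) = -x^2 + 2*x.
<p,q> = -92/15

Expand the product: p(x)·q(x) = -2*x^4 + 7*x^3 - 8*x^2 + 4*x.
∫_{-1}^{1} of each monomial x^k gives [2/(k+1) if k even, 0 if k odd]. Integrating term-by-term (or equivalently evaluating the antiderivative F(x) = -2*x^5/5 + 7*x^4/4 - 8*x^3/3 + 2*x^2 at the endpoints):
  F(1) − F(−1) = 41/60 − (409/60) = -92/15.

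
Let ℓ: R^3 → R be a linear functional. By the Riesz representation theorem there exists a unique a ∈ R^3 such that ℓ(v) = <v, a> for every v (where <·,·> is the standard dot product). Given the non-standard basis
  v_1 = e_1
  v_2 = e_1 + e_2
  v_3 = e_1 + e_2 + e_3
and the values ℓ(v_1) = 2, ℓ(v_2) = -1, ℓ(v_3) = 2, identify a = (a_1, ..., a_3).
a = (2, -3, 3)

Write a = (a_1, ..., a_3) in the standard basis. For each basis vector v_i, ℓ(v_i) = <v_i, a> is a linear equation in the a_j's. Collect the n equations into a matrix system V a = ℓ, where row i of V is v_i (expressed in the standard basis). Since V is invertible (lower-triangular with 1s on the diagonal, up to permutation), solve by back-substitution:
  V =
[[1, 0, 0],
 [1, 1, 0],
 [1, 1, 1]]
  V a = (2, -1, 2)
Solving gives a = (2, -3, 3).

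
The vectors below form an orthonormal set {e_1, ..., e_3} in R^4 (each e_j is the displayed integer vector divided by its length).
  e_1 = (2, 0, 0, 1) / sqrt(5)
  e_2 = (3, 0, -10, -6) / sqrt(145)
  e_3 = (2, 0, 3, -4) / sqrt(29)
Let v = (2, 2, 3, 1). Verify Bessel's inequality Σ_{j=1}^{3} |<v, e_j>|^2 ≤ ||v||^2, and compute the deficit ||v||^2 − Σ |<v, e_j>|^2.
Σ |<v, e_j>|^2 = 14; ||v||^2 = 18; deficit = 4

Write each e_j = u_j / sqrt(<u_j, u_j>) where u_j is the displayed integer vector. Then <v, e_j> = <v, u_j> / sqrt(<u_j, u_j>), so |<v, e_j>|^2 = <v, u_j>^2 / <u_j, u_j>.
Coefficients: <v, e_1> = 5/sqrt(5), <v, e_2> = -30/sqrt(145), <v, e_3> = 9/sqrt(29).
Square and sum: Σ |<v, e_j>|^2 = 14.
Compute ||v||^2 = v·v = 18.
Deficit = 18 − 14 = 4 ≥ 0, confirming Bessel's inequality. (The deficit equals ||v − Σ <v,e_j> e_j||^2, the squared distance from v to span{e_j}.)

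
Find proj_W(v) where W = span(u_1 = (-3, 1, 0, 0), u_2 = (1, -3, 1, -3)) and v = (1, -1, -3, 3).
proj_W(v) = (70/41, 46/41, -26/41, 78/41)

Set up U = [u_1 | ... | u_2] ∈ R^(4×2). The projector onto W = col(U) is P = U (U^T U)^(-1) U^T.
Compute U^T U =
  [10, -6]
  [-6, 20],
and U^T v = (-4, -8).
Solve U^T U · c = U^T v for the coefficients: c = (-32/41, -26/41). The projection is proj_W(v) = U c.
Check: (v - proj_W(v)) · u_1 = 0  (should be 0).
Check: (v - proj_W(v)) · u_2 = 0  (should be 0).
Result: proj_W(v) = (70/41, 46/41, -26/41, 78/41).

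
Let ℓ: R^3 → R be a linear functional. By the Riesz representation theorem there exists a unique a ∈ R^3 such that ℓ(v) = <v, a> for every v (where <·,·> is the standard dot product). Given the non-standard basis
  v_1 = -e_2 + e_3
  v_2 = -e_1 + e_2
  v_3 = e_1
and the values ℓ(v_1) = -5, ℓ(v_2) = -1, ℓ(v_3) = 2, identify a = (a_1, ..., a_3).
a = (2, 1, -4)

Write a = (a_1, ..., a_3) in the standard basis. For each basis vector v_i, ℓ(v_i) = <v_i, a> is a linear equation in the a_j's. Collect the n equations into a matrix system V a = ℓ, where row i of V is v_i (expressed in the standard basis). Since V is invertible (lower-triangular with 1s on the diagonal, up to permutation), solve by back-substitution:
  V =
[[0, -1, 1],
 [-1, 1, 0],
 [1, 0, 0]]
  V a = (-5, -1, 2)
Solving gives a = (2, 1, -4).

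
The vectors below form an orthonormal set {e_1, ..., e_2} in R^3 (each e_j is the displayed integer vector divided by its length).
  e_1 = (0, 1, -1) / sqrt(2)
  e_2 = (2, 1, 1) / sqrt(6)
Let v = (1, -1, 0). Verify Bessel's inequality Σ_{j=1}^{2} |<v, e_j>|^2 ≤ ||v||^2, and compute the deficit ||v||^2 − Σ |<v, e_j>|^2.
Σ |<v, e_j>|^2 = 2/3; ||v||^2 = 2; deficit = 4/3

Write each e_j = u_j / sqrt(<u_j, u_j>) where u_j is the displayed integer vector. Then <v, e_j> = <v, u_j> / sqrt(<u_j, u_j>), so |<v, e_j>|^2 = <v, u_j>^2 / <u_j, u_j>.
Coefficients: <v, e_1> = -1/sqrt(2), <v, e_2> = 1/sqrt(6).
Square and sum: Σ |<v, e_j>|^2 = 2/3.
Compute ||v||^2 = v·v = 2.
Deficit = 2 − 2/3 = 4/3 ≥ 0, confirming Bessel's inequality. (The deficit equals ||v − Σ <v,e_j> e_j||^2, the squared distance from v to span{e_j}.)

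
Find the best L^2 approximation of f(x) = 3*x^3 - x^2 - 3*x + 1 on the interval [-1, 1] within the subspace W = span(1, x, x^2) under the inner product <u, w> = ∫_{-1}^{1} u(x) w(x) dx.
g(x) = -x^2 - 6*x/5 + 1

The best approximation g ∈ W is the orthogonal projection of f onto W. Writing g = a_0 + a_1 x + a_2 x^2, the coefficients solve the normal equations G · a = b where
  G_{ij} = <φ_i, φ_j> and b_i = <f, φ_i>, with φ_0 = 1, φ_1 = x, φ_2 = x^2.
G =
  [2, 0, 2/3]
  [0, 2/3, 0]
  [2/3, 0, 2/5],
b = (4/3, -4/5, 4/15).
Solving gives a_0 = 1, a_1 = -6/5, a_2 = -1, so
  g(x) = -x^2 - 6*x/5 + 1.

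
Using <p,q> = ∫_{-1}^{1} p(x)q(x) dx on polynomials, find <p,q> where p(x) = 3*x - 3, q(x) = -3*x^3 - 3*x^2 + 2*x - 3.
<p,q> = 122/5

Expand the product: p(x)·q(x) = -9*x^4 + 15*x^2 - 15*x + 9.
∫_{-1}^{1} of each monomial x^k gives [2/(k+1) if k even, 0 if k odd]. Integrating term-by-term (or equivalently evaluating the antiderivative F(x) = -9*x^5/5 + 5*x^3 - 15*x^2/2 + 9*x at the endpoints):
  F(1) − F(−1) = 47/10 − (-197/10) = 122/5.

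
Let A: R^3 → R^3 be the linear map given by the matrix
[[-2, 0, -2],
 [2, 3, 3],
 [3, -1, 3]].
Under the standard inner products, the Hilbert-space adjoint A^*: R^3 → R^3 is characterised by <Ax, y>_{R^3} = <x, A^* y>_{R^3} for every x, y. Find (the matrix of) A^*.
A^* = A^T =
[[-2, 2, 3],
 [0, 3, -1],
 [-2, 3, 3]]

For real matrices with standard dot products, the defining identity <Ax, y> = <x, A^* y> gives (Ax)^T y = x^T (A^*) y, i.e. x^T A^T y = x^T (A^*) y. Since this holds for all x, y, we must have A^* = A^T. Therefore
A^* =
[[-2, 2, 3],
 [0, 3, -1],
 [-2, 3, 3]].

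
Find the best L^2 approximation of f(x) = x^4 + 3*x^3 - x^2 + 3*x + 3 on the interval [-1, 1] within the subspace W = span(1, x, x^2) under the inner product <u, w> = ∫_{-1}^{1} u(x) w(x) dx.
g(x) = -x^2/7 + 24*x/5 + 102/35

The best approximation g ∈ W is the orthogonal projection of f onto W. Writing g = a_0 + a_1 x + a_2 x^2, the coefficients solve the normal equations G · a = b where
  G_{ij} = <φ_i, φ_j> and b_i = <f, φ_i>, with φ_0 = 1, φ_1 = x, φ_2 = x^2.
G =
  [2, 0, 2/3]
  [0, 2/3, 0]
  [2/3, 0, 2/5],
b = (86/15, 16/5, 66/35).
Solving gives a_0 = 102/35, a_1 = 24/5, a_2 = -1/7, so
  g(x) = -x^2/7 + 24*x/5 + 102/35.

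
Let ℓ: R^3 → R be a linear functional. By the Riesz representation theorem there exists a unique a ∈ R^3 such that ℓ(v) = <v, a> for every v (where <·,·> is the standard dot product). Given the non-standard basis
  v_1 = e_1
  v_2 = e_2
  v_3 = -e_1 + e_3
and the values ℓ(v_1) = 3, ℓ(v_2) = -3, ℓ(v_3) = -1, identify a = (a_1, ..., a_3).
a = (3, -3, 2)

Write a = (a_1, ..., a_3) in the standard basis. For each basis vector v_i, ℓ(v_i) = <v_i, a> is a linear equation in the a_j's. Collect the n equations into a matrix system V a = ℓ, where row i of V is v_i (expressed in the standard basis). Since V is invertible (lower-triangular with 1s on the diagonal, up to permutation), solve by back-substitution:
  V =
[[1, 0, 0],
 [0, 1, 0],
 [-1, 0, 1]]
  V a = (3, -3, -1)
Solving gives a = (3, -3, 2).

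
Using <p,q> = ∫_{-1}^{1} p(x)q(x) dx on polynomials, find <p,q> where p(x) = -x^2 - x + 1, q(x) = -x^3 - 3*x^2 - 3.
<p,q> = -22/5

Expand the product: p(x)·q(x) = x^5 + 4*x^4 + 2*x^3 + 3*x - 3.
∫_{-1}^{1} of each monomial x^k gives [2/(k+1) if k even, 0 if k odd]. Integrating term-by-term (or equivalently evaluating the antiderivative F(x) = x^6/6 + 4*x^5/5 + x^4/2 + 3*x^2/2 - 3*x at the endpoints):
  F(1) − F(−1) = -1/30 − (131/30) = -22/5.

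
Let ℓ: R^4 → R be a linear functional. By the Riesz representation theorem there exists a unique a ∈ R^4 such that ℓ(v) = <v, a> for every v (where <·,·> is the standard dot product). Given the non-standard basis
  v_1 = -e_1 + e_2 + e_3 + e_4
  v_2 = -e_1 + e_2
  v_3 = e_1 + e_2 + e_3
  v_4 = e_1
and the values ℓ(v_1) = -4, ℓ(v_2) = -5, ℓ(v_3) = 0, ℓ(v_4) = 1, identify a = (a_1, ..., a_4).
a = (1, -4, 3, -2)

Write a = (a_1, ..., a_4) in the standard basis. For each basis vector v_i, ℓ(v_i) = <v_i, a> is a linear equation in the a_j's. Collect the n equations into a matrix system V a = ℓ, where row i of V is v_i (expressed in the standard basis). Since V is invertible (lower-triangular with 1s on the diagonal, up to permutation), solve by back-substitution:
  V =
[[-1, 1, 1, 1],
 [-1, 1, 0, 0],
 [1, 1, 1, 0],
 [1, 0, 0, 0]]
  V a = (-4, -5, 0, 1)
Solving gives a = (1, -4, 3, -2).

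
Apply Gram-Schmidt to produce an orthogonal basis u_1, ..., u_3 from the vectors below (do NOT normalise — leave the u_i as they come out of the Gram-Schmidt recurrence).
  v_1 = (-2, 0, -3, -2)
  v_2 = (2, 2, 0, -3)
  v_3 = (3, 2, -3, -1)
Orthogonal basis:
  u_1 = (-2, 0, -3, -2)
  u_2 = (38/17, 2, 6/17, -47/17)
  u_3 = (29/15, 148/285, -226/95, 466/285)

Apply the Gram-Schmidt recurrence
  u_1 = v_1
  u_i = v_i − Σ_{j<i} ((v_i · u_j) / (u_j · u_j)) · u_j.

Step by step this gives:
  u_1 = (-2, 0, -3, -2)
  u_2 = (38/17, 2, 6/17, -47/17)
  u_3 = (29/15, 148/285, -226/95, 466/285)

Orthogonality check:
  u_2 · u_1 = 0 (should be 0)
  u_3 · u_1 = 0 (should be 0)
  u_3 · u_2 = 0 (should be 0)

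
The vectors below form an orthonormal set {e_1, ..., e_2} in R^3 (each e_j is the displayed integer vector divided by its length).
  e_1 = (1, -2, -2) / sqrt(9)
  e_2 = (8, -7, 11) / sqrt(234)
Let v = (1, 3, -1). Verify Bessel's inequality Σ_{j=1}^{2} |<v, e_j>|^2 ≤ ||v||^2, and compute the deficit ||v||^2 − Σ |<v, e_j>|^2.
Σ |<v, e_j>|^2 = 45/13; ||v||^2 = 11; deficit = 98/13

Write each e_j = u_j / sqrt(<u_j, u_j>) where u_j is the displayed integer vector. Then <v, e_j> = <v, u_j> / sqrt(<u_j, u_j>), so |<v, e_j>|^2 = <v, u_j>^2 / <u_j, u_j>.
Coefficients: <v, e_1> = -3/sqrt(9), <v, e_2> = -24/sqrt(234).
Square and sum: Σ |<v, e_j>|^2 = 45/13.
Compute ||v||^2 = v·v = 11.
Deficit = 11 − 45/13 = 98/13 ≥ 0, confirming Bessel's inequality. (The deficit equals ||v − Σ <v,e_j> e_j||^2, the squared distance from v to span{e_j}.)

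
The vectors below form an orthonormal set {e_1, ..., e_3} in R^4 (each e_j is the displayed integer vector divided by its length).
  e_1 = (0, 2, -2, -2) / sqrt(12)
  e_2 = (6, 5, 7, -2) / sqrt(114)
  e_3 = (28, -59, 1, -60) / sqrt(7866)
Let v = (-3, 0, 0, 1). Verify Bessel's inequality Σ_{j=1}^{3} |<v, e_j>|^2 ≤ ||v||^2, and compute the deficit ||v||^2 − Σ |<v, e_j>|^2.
Σ |<v, e_j>|^2 = 149/23; ||v||^2 = 10; deficit = 81/23

Write each e_j = u_j / sqrt(<u_j, u_j>) where u_j is the displayed integer vector. Then <v, e_j> = <v, u_j> / sqrt(<u_j, u_j>), so |<v, e_j>|^2 = <v, u_j>^2 / <u_j, u_j>.
Coefficients: <v, e_1> = -2/sqrt(12), <v, e_2> = -20/sqrt(114), <v, e_3> = -144/sqrt(7866).
Square and sum: Σ |<v, e_j>|^2 = 149/23.
Compute ||v||^2 = v·v = 10.
Deficit = 10 − 149/23 = 81/23 ≥ 0, confirming Bessel's inequality. (The deficit equals ||v − Σ <v,e_j> e_j||^2, the squared distance from v to span{e_j}.)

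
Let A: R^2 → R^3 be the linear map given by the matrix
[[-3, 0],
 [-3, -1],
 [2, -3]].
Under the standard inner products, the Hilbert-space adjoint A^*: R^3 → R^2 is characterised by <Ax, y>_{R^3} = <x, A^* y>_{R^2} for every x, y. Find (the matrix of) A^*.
A^* = A^T =
[[-3, -3, 2],
 [0, -1, -3]]

For real matrices with standard dot products, the defining identity <Ax, y> = <x, A^* y> gives (Ax)^T y = x^T (A^*) y, i.e. x^T A^T y = x^T (A^*) y. Since this holds for all x, y, we must have A^* = A^T. Therefore
A^* =
[[-3, -3, 2],
 [0, -1, -3]].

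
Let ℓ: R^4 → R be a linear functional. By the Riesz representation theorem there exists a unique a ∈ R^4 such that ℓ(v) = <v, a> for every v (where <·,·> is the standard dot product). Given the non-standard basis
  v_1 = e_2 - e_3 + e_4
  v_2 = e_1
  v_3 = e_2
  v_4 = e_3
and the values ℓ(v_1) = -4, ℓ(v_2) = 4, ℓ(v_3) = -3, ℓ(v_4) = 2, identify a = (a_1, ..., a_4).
a = (4, -3, 2, 1)

Write a = (a_1, ..., a_4) in the standard basis. For each basis vector v_i, ℓ(v_i) = <v_i, a> is a linear equation in the a_j's. Collect the n equations into a matrix system V a = ℓ, where row i of V is v_i (expressed in the standard basis). Since V is invertible (lower-triangular with 1s on the diagonal, up to permutation), solve by back-substitution:
  V =
[[0, 1, -1, 1],
 [1, 0, 0, 0],
 [0, 1, 0, 0],
 [0, 0, 1, 0]]
  V a = (-4, 4, -3, 2)
Solving gives a = (4, -3, 2, 1).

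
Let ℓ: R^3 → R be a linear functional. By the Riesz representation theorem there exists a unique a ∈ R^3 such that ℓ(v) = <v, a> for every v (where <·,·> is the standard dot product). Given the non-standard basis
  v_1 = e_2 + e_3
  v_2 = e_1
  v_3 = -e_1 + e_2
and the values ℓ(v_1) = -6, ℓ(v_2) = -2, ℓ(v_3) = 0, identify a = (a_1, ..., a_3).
a = (-2, -2, -4)

Write a = (a_1, ..., a_3) in the standard basis. For each basis vector v_i, ℓ(v_i) = <v_i, a> is a linear equation in the a_j's. Collect the n equations into a matrix system V a = ℓ, where row i of V is v_i (expressed in the standard basis). Since V is invertible (lower-triangular with 1s on the diagonal, up to permutation), solve by back-substitution:
  V =
[[0, 1, 1],
 [1, 0, 0],
 [-1, 1, 0]]
  V a = (-6, -2, 0)
Solving gives a = (-2, -2, -4).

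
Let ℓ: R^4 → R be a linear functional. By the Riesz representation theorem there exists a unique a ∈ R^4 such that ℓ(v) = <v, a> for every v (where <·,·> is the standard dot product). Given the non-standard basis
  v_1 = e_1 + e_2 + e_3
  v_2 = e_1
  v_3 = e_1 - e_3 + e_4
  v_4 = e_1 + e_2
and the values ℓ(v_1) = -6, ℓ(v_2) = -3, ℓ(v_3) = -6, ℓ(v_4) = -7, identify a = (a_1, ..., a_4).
a = (-3, -4, 1, -2)

Write a = (a_1, ..., a_4) in the standard basis. For each basis vector v_i, ℓ(v_i) = <v_i, a> is a linear equation in the a_j's. Collect the n equations into a matrix system V a = ℓ, where row i of V is v_i (expressed in the standard basis). Since V is invertible (lower-triangular with 1s on the diagonal, up to permutation), solve by back-substitution:
  V =
[[1, 1, 1, 0],
 [1, 0, 0, 0],
 [1, 0, -1, 1],
 [1, 1, 0, 0]]
  V a = (-6, -3, -6, -7)
Solving gives a = (-3, -4, 1, -2).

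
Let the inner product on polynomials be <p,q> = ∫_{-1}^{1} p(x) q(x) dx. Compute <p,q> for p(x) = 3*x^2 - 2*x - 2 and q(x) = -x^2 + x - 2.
<p,q> = 14/5

Expand the product: p(x)·q(x) = -3*x^4 + 5*x^3 - 6*x^2 + 2*x + 4.
∫_{-1}^{1} of each monomial x^k gives [2/(k+1) if k even, 0 if k odd]. Integrating term-by-term (or equivalently evaluating the antiderivative F(x) = -3*x^5/5 + 5*x^4/4 - 2*x^3 + x^2 + 4*x at the endpoints):
  F(1) − F(−1) = 73/20 − (17/20) = 14/5.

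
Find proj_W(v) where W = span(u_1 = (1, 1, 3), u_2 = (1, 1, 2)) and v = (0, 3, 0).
proj_W(v) = (3/2, 3/2, 0)

Set up U = [u_1 | ... | u_2] ∈ R^(3×2). The projector onto W = col(U) is P = U (U^T U)^(-1) U^T.
Compute U^T U =
  [11, 8]
  [8, 6],
and U^T v = (3, 3).
Solve U^T U · c = U^T v for the coefficients: c = (-3, 9/2). The projection is proj_W(v) = U c.
Check: (v - proj_W(v)) · u_1 = 0  (should be 0).
Check: (v - proj_W(v)) · u_2 = 0  (should be 0).
Result: proj_W(v) = (3/2, 3/2, 0).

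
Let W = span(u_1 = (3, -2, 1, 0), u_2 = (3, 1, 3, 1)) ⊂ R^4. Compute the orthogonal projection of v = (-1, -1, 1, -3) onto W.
proj_W(v) = (-4/15, -34/45, -32/45, -14/45)

Set up U = [u_1 | ... | u_2] ∈ R^(4×2). The projector onto W = col(U) is P = U (U^T U)^(-1) U^T.
Compute U^T U =
  [14, 10]
  [10, 20],
and U^T v = (0, -4).
Solve U^T U · c = U^T v for the coefficients: c = (2/9, -14/45). The projection is proj_W(v) = U c.
Check: (v - proj_W(v)) · u_1 = 0  (should be 0).
Check: (v - proj_W(v)) · u_2 = 0  (should be 0).
Result: proj_W(v) = (-4/15, -34/45, -32/45, -14/45).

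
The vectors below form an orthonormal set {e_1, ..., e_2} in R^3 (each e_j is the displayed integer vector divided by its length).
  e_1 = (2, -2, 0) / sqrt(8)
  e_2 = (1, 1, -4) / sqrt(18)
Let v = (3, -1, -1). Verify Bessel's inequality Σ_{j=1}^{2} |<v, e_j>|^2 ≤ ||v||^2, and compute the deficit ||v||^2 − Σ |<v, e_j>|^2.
Σ |<v, e_j>|^2 = 10; ||v||^2 = 11; deficit = 1

Write each e_j = u_j / sqrt(<u_j, u_j>) where u_j is the displayed integer vector. Then <v, e_j> = <v, u_j> / sqrt(<u_j, u_j>), so |<v, e_j>|^2 = <v, u_j>^2 / <u_j, u_j>.
Coefficients: <v, e_1> = 8/sqrt(8), <v, e_2> = 6/sqrt(18).
Square and sum: Σ |<v, e_j>|^2 = 10.
Compute ||v||^2 = v·v = 11.
Deficit = 11 − 10 = 1 ≥ 0, confirming Bessel's inequality. (The deficit equals ||v − Σ <v,e_j> e_j||^2, the squared distance from v to span{e_j}.)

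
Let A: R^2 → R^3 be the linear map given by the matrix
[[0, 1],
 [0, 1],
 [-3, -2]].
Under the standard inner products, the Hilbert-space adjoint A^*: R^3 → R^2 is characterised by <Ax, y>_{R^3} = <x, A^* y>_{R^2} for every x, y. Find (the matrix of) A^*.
A^* = A^T =
[[0, 0, -3],
 [1, 1, -2]]

For real matrices with standard dot products, the defining identity <Ax, y> = <x, A^* y> gives (Ax)^T y = x^T (A^*) y, i.e. x^T A^T y = x^T (A^*) y. Since this holds for all x, y, we must have A^* = A^T. Therefore
A^* =
[[0, 0, -3],
 [1, 1, -2]].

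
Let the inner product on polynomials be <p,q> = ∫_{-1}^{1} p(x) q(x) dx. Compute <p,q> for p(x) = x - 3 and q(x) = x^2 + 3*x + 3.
<p,q> = -18

Expand the product: p(x)·q(x) = x^3 - 6*x - 9.
∫_{-1}^{1} of each monomial x^k gives [2/(k+1) if k even, 0 if k odd]. Integrating term-by-term (or equivalently evaluating the antiderivative F(x) = x^4/4 - 3*x^2 - 9*x at the endpoints):
  F(1) − F(−1) = -47/4 − (25/4) = -18.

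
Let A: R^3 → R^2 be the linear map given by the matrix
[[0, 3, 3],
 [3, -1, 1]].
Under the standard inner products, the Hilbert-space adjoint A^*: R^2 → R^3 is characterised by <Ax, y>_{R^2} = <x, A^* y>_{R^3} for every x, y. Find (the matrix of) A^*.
A^* = A^T =
[[0, 3],
 [3, -1],
 [3, 1]]

For real matrices with standard dot products, the defining identity <Ax, y> = <x, A^* y> gives (Ax)^T y = x^T (A^*) y, i.e. x^T A^T y = x^T (A^*) y. Since this holds for all x, y, we must have A^* = A^T. Therefore
A^* =
[[0, 3],
 [3, -1],
 [3, 1]].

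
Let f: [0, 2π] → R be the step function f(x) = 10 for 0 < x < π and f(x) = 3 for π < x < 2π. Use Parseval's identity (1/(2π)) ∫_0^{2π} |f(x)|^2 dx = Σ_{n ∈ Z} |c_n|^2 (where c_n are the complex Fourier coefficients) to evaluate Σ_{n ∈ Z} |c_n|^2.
Σ |c_n|^2 = 109/2

Parseval equates the L^2 energy of f (normalised by 1/(2π)) with the ℓ^2 sum of its Fourier coefficients: (1/(2π)) ∫_0^{2π} |f|^2 = Σ |c_n|^2.
Compute the left side: (1/(2π)) [∫_0^π 10^2 dx + ∫_π^{2π} 3^2 dx] = (1/(2π)) · (100π + 9π) = (100 + 9)/2 = 109/2.
So Σ_{n ∈ Z} |c_n|^2 = 109/2.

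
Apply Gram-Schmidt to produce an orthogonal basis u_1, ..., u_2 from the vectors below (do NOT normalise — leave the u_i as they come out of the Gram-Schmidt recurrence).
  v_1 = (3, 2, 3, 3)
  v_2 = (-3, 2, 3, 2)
Orthogonal basis:
  u_1 = (3, 2, 3, 3)
  u_2 = (-123/31, 42/31, 63/31, 32/31)

Apply the Gram-Schmidt recurrence
  u_1 = v_1
  u_i = v_i − Σ_{j<i} ((v_i · u_j) / (u_j · u_j)) · u_j.

Step by step this gives:
  u_1 = (3, 2, 3, 3)
  u_2 = (-123/31, 42/31, 63/31, 32/31)

Orthogonality check:
  u_2 · u_1 = 0 (should be 0)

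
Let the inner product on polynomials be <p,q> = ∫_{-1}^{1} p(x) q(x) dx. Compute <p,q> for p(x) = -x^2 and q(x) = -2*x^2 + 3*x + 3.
<p,q> = -6/5

Expand the product: p(x)·q(x) = 2*x^4 - 3*x^3 - 3*x^2.
∫_{-1}^{1} of each monomial x^k gives [2/(k+1) if k even, 0 if k odd]. Integrating term-by-term (or equivalently evaluating the antiderivative F(x) = 2*x^5/5 - 3*x^4/4 - x^3 at the endpoints):
  F(1) − F(−1) = -27/20 − (-3/20) = -6/5.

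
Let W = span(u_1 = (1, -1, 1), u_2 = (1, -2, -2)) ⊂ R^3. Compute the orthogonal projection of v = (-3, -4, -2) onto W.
proj_W(v) = (5/13, -19/13, -37/13)

Set up U = [u_1 | ... | u_2] ∈ R^(3×2). The projector onto W = col(U) is P = U (U^T U)^(-1) U^T.
Compute U^T U =
  [3, 1]
  [1, 9],
and U^T v = (-1, 9).
Solve U^T U · c = U^T v for the coefficients: c = (-9/13, 14/13). The projection is proj_W(v) = U c.
Check: (v - proj_W(v)) · u_1 = 0  (should be 0).
Check: (v - proj_W(v)) · u_2 = 0  (should be 0).
Result: proj_W(v) = (5/13, -19/13, -37/13).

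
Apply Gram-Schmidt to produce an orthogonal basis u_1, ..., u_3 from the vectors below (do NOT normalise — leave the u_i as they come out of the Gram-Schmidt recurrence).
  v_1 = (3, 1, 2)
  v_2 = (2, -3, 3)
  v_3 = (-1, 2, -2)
Orthogonal basis:
  u_1 = (3, 1, 2)
  u_2 = (1/14, -51/14, 12/7)
  u_3 = (27/227, -15/227, -33/227)

Apply the Gram-Schmidt recurrence
  u_1 = v_1
  u_i = v_i − Σ_{j<i} ((v_i · u_j) / (u_j · u_j)) · u_j.

Step by step this gives:
  u_1 = (3, 1, 2)
  u_2 = (1/14, -51/14, 12/7)
  u_3 = (27/227, -15/227, -33/227)

Orthogonality check:
  u_2 · u_1 = 0 (should be 0)
  u_3 · u_1 = 0 (should be 0)
  u_3 · u_2 = 0 (should be 0)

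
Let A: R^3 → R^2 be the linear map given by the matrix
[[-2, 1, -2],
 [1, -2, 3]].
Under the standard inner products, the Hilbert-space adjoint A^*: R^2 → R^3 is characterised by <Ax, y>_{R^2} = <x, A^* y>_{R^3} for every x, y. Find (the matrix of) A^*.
A^* = A^T =
[[-2, 1],
 [1, -2],
 [-2, 3]]

For real matrices with standard dot products, the defining identity <Ax, y> = <x, A^* y> gives (Ax)^T y = x^T (A^*) y, i.e. x^T A^T y = x^T (A^*) y. Since this holds for all x, y, we must have A^* = A^T. Therefore
A^* =
[[-2, 1],
 [1, -2],
 [-2, 3]].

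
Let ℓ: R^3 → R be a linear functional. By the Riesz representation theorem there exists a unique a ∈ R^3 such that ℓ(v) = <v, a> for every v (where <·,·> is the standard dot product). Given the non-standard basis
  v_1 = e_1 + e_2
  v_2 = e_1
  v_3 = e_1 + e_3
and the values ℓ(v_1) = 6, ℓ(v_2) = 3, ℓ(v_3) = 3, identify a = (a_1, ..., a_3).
a = (3, 3, 0)

Write a = (a_1, ..., a_3) in the standard basis. For each basis vector v_i, ℓ(v_i) = <v_i, a> is a linear equation in the a_j's. Collect the n equations into a matrix system V a = ℓ, where row i of V is v_i (expressed in the standard basis). Since V is invertible (lower-triangular with 1s on the diagonal, up to permutation), solve by back-substitution:
  V =
[[1, 1, 0],
 [1, 0, 0],
 [1, 0, 1]]
  V a = (6, 3, 3)
Solving gives a = (3, 3, 0).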